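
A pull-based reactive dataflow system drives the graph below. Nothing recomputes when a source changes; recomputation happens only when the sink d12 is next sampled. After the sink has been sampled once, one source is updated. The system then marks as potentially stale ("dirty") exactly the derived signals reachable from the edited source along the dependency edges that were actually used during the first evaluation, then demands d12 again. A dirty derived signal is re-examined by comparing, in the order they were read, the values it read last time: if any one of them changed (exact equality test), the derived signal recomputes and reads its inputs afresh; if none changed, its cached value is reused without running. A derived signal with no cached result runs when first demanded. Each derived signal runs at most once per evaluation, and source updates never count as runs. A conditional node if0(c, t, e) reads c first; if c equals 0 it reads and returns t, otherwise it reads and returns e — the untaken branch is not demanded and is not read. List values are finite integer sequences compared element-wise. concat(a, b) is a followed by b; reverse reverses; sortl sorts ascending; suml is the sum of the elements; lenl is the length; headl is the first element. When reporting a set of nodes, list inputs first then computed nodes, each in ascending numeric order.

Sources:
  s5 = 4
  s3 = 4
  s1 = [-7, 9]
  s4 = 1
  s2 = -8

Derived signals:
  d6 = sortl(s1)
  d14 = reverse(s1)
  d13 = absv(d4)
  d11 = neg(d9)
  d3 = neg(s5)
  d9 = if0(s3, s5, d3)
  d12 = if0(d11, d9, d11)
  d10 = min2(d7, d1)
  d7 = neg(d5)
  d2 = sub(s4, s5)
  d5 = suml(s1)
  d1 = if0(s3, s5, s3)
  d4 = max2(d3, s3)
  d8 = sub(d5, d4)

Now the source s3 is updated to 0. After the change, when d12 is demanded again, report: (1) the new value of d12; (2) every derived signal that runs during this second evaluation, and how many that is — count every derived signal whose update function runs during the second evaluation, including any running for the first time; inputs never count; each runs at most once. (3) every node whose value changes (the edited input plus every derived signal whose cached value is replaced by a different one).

New value of d12: -4.
Derived signals that run: d9, d11, d12 — 3 in total.
Values that change: s3, d9, d11, d12.

First evaluation (everything demanded from the output):
  d3 = neg(4) = -4
  d9 = if0(s3=4 -> else branch d3) = -4
  d11 = neg(-4) = 4
  d12 = if0(d11=4 -> else branch d11) = 4

Propagation after the edit:
  d9: runs — s3 4->0; result 4.
  d11: runs — d9 -4->4; result -4.
  d12: runs — d11 4->-4; d11 4->-4; result -4.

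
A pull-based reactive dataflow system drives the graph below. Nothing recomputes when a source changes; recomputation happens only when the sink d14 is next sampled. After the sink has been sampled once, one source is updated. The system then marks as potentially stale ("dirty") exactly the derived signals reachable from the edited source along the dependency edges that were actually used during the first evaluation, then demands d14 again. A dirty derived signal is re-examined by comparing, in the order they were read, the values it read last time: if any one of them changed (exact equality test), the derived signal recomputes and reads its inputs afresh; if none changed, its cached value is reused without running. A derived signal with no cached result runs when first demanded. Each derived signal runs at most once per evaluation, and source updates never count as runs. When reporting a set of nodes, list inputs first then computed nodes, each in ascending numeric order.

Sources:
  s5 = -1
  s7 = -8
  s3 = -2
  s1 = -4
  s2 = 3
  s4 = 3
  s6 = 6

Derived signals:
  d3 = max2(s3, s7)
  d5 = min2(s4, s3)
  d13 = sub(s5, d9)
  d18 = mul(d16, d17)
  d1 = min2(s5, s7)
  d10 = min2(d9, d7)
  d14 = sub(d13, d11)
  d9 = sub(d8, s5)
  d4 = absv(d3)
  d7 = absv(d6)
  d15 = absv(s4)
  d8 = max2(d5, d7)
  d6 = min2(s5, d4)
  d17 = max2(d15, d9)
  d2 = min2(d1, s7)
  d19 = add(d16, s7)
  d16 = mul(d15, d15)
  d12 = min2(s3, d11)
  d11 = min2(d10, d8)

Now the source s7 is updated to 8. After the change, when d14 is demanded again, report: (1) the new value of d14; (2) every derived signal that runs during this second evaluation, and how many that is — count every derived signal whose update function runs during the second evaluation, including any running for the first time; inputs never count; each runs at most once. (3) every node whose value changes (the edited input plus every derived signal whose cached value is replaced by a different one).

New value of d14: -4.
Derived signals that run: d3, d4, d6 — 3 in total.
Values that change: s7, d3, d4.
Key observation: the change is absorbed at d6 — it re-runs but produces the same value, and the output's value is unchanged.

First evaluation (everything demanded from the output):
  d3 = max2(-2, -8) = -2
  d4 = absv(-2) = 2
  d5 = min2(3, -2) = -2
  d6 = min2(-1, 2) = -1
  d7 = absv(-1) = 1
  d8 = max2(-2, 1) = 1
  d9 = sub(1, -1) = 2
  d10 = min2(2, 1) = 1
  d11 = min2(1, 1) = 1
  d13 = sub(-1, 2) = -3
  d14 = sub(-3, 1) = -4

Propagation after the edit:
  d3: runs — s7 -8->8; result 8.
  d4: runs — d3 -2->8; result 8.
  d6: runs — d4 2->8; result -1 (same value as before).
  d7: checked — values it read are unchanged (d6 unchanged); reused cached 1 without running.
  d8: checked — values it read are unchanged (d5 unchanged, d7 unchanged); reused cached 1 without running.
  d9: checked — values it read are unchanged (d8 unchanged, s5 unchanged); reused cached 2 without running.
  d10: checked — values it read are unchanged (d9 unchanged, d7 unchanged); reused cached 1 without running.
  d11: checked — values it read are unchanged (d10 unchanged, d8 unchanged); reused cached 1 without running.
  d13: checked — values it read are unchanged (s5 unchanged, d9 unchanged); reused cached -3 without running.
  d14: checked — values it read are unchanged (d13 unchanged, d11 unchanged); reused cached -4 without running.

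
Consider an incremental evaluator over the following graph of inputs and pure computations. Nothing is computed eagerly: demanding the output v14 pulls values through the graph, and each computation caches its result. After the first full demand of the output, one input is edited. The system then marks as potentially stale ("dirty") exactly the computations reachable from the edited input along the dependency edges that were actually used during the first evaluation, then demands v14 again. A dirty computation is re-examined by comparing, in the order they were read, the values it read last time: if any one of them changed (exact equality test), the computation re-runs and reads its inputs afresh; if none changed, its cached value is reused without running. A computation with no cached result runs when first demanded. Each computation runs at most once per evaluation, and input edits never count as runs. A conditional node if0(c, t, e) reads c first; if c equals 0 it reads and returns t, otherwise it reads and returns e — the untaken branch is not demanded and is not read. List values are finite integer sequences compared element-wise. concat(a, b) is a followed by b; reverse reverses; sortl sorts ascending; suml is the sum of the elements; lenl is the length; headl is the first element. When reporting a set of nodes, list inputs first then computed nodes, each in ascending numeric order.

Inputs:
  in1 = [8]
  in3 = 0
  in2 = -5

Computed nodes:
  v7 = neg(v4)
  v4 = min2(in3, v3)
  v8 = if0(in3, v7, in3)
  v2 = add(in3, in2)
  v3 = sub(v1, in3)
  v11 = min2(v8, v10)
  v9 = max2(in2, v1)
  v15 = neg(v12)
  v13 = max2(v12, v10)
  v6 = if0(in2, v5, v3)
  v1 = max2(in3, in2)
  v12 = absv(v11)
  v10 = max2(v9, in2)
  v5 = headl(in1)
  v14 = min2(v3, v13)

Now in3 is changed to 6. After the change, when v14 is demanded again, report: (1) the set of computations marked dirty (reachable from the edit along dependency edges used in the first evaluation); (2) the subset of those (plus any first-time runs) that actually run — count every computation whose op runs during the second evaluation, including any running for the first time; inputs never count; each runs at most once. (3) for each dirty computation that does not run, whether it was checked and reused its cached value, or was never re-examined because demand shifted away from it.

Dirty set: v1, v3, v4, v7, v8, v9, v10, v11, v12, v13, v14.
Run set: v1, v3, v8, v9, v10, v11, v12, v13, v14 (9 run).
Left stale — demand moved off them: v4, v7.
The important point: the flipped condition redirects demand; v4, v7 are left stale, never re-checked.

Initial pass — values computed on the first demand:
  v1 = max2(0, -5) = 0
  v3 = sub(0, 0) = 0
  v4 = min2(0, 0) = 0
  v7 = neg(0) = 0
  v8 = if0(in3=0 -> then branch v7) = 0
  v9 = max2(-5, 0) = 0
  v10 = max2(0, -5) = 0
  v11 = min2(0, 0) = 0
  v12 = absv(0) = 0
  v13 = max2(0, 0) = 0
  v14 = min2(0, 0) = 0

Second demand — change propagation:
  v1: re-runs because in3 0->6; new result 6.
  v3: re-runs because v1 0->6; in3 0->6; new result 0 (unchanged).
  v4: dirty yet unreached — the second evaluation never asks for it.
  v7: dirty yet unreached — the second evaluation never asks for it.
  v8: re-runs because in3 0->6; new result 6.
  v9: re-runs because v1 0->6; new result 6.
  v10: re-runs because v9 0->6; new result 6.
  v11: re-runs because v8 0->6; v10 0->6; new result 6.
  v12: re-runs because v11 0->6; new result 6.
  v13: re-runs because v12 0->6; v10 0->6; new result 6.
  v14: re-runs because v13 0->6; new result 0 (unchanged).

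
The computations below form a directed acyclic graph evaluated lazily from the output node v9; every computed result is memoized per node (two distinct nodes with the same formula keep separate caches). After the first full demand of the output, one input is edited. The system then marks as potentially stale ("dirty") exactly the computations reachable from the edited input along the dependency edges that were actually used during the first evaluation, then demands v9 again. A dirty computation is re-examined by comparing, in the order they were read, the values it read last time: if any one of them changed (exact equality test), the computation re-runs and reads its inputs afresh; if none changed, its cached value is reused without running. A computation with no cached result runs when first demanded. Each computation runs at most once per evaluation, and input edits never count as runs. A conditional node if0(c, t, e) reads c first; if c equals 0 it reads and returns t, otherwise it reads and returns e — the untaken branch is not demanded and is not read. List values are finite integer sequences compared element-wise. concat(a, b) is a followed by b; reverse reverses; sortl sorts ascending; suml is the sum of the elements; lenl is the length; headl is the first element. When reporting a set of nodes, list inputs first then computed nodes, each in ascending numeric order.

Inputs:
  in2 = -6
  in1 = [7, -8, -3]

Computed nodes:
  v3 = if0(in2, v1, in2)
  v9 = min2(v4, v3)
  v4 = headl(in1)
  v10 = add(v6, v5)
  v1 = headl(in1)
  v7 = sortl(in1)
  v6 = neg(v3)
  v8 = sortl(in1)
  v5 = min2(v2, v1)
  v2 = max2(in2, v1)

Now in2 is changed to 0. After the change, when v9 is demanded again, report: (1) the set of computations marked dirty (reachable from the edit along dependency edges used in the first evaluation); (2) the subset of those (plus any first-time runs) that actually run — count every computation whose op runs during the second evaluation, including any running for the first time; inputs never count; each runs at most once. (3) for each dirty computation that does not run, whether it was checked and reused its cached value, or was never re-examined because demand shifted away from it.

First demand of the output computes:
  v3 = if0(in2=-6 -> else branch in2) = -6
  v4 = headl([7, -8, -3]) = 7
  v9 = min2(7, -6) = -6

After the edit, cleaning proceeds:
  v1: had never run; runs now, result 7.
  v3: a read changed (in2 -6->0; in2 -6->0) — executes, giving 7.
  v9: a read changed (v3 -6->7) — executes, giving 7.

Note the branch switch — v1 had no cache and runs now for the first time.

The edit dirties: v3, v9.
3 computations run: v1, v3, v9.
No dirty computation escaped a run.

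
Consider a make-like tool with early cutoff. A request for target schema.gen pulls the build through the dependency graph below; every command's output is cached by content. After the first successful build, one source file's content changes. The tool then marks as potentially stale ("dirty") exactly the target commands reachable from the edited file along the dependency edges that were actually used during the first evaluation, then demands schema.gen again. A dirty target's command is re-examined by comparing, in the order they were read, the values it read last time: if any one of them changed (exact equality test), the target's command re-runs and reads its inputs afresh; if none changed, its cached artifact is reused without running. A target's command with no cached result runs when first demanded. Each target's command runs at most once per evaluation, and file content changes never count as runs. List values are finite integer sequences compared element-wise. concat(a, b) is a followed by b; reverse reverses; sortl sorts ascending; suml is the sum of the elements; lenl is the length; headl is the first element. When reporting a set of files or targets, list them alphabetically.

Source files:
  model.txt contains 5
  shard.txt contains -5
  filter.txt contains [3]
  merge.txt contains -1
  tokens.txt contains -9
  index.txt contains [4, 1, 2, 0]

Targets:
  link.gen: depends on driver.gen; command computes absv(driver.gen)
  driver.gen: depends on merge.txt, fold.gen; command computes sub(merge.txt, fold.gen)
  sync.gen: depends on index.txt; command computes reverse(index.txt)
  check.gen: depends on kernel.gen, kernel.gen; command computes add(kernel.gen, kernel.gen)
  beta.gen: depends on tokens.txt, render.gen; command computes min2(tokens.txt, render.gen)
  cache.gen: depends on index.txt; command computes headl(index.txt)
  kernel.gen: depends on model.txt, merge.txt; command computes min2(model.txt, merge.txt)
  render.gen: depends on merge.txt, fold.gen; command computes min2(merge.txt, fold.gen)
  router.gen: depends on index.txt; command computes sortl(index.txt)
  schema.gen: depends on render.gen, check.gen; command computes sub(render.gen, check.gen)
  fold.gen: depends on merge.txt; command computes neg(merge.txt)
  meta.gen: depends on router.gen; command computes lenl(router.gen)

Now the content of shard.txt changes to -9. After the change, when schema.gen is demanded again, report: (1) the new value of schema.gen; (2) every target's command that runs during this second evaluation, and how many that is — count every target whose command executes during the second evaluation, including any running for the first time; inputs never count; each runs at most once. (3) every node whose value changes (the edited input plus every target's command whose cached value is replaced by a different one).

Demanding schema.gen again yields 1.
0 target commands run: none.
The nodes whose values change: shard.txt.
Note the shortcut — nothing in the graph depends on shard.txt at all, so no recomputation happens.

First demand of the output computes:
  fold.gen = neg(-1) = 1
  kernel.gen = min2(5, -1) = -1
  check.gen = add(-1, -1) = -2
  render.gen = min2(-1, 1) = -1
  schema.gen = sub(-1, -2) = 1

After the edit, cleaning proceeds:
  no node depends on shard.txt at all; the second demand re-runs nothing.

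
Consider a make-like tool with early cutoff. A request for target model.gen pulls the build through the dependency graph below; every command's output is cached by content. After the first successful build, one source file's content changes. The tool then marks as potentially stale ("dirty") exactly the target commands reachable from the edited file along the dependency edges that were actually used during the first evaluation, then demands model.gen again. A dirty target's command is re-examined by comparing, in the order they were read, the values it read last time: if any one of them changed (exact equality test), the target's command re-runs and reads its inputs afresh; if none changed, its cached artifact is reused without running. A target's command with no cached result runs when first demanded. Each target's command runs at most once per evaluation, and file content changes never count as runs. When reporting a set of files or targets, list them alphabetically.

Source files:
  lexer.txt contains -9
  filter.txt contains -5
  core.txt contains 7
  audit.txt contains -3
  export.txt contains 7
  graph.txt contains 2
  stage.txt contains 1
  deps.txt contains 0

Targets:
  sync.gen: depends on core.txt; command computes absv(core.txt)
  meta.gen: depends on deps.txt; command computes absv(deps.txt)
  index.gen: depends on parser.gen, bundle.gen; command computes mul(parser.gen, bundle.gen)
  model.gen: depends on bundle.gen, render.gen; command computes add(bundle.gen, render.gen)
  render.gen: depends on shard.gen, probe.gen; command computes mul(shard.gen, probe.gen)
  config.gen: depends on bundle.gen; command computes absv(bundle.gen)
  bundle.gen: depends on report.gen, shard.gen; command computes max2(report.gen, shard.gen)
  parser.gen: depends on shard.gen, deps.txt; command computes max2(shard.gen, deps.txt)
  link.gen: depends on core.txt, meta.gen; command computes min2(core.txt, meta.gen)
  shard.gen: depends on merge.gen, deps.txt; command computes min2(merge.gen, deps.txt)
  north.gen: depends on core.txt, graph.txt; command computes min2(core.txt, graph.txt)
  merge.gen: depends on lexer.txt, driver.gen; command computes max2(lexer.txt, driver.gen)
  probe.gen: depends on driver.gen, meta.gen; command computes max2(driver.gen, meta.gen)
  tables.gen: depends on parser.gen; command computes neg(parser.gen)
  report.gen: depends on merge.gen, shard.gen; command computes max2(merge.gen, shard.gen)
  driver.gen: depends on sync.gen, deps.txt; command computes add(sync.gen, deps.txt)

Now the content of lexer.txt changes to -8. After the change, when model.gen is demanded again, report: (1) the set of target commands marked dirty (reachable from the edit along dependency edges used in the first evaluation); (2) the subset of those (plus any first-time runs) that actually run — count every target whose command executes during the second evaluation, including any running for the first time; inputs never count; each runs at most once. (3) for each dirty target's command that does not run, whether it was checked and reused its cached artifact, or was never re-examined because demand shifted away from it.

First demand of the output computes:
  meta.gen = absv(0) = 0
  sync.gen = absv(7) = 7
  driver.gen = add(7, 0) = 7
  merge.gen = max2(-9, 7) = 7
  probe.gen = max2(7, 0) = 7
  shard.gen = min2(7, 0) = 0
  render.gen = mul(0, 7) = 0
  report.gen = max2(7, 0) = 7
  bundle.gen = max2(7, 0) = 7
  model.gen = add(7, 0) = 7

After the edit, cleaning proceeds:
  merge.gen: a read changed (lexer.txt -9->-8) — executes, giving 7 — identical to its old value.
  shard.gen: dirty, but its reads are unchanged (merge.gen unchanged, deps.txt unchanged); cached 0 stands.
  render.gen: dirty, but its reads are unchanged (shard.gen unchanged, probe.gen unchanged); cached 0 stands.
  report.gen: dirty, but its reads are unchanged (merge.gen unchanged, shard.gen unchanged); cached 7 stands.
  bundle.gen: dirty, but its reads are unchanged (report.gen unchanged, shard.gen unchanged); cached 7 stands.
  model.gen: dirty, but its reads are unchanged (bundle.gen unchanged, render.gen unchanged); cached 7 stands.

Note the absorption at merge.gen: it re-runs yet its value is the same, leaving the output's value untouched.

The edit dirties: bundle.gen, merge.gen, model.gen, render.gen, report.gen, shard.gen.
1 target commands run: merge.gen.
Cache hits after checking: bundle.gen, model.gen, render.gen, report.gen, shard.gen.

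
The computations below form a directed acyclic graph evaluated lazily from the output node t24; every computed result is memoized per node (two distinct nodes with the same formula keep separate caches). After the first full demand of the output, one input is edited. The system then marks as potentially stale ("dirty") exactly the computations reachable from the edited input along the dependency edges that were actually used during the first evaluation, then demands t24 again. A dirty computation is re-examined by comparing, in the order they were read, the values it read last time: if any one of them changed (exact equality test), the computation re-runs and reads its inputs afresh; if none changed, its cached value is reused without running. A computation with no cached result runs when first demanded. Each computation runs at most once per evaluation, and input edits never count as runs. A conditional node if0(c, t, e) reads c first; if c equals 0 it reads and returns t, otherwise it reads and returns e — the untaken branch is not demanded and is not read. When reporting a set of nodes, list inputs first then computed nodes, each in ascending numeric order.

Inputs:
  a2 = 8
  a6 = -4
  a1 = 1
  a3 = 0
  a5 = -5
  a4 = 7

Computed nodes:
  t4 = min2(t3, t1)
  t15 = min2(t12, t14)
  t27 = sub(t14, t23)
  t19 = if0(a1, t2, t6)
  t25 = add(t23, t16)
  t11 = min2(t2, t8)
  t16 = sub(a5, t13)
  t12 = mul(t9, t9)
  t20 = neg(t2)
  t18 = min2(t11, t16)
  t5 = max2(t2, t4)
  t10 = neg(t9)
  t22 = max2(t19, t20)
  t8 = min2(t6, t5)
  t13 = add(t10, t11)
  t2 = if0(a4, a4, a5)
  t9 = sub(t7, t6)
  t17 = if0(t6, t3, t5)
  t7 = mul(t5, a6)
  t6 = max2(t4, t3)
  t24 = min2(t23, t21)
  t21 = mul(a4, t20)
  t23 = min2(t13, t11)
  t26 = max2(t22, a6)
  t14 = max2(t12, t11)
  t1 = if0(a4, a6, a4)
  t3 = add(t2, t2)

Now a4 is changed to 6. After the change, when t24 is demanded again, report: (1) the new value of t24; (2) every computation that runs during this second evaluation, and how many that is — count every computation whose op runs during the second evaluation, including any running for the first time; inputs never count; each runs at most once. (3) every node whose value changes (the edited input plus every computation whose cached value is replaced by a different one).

First demand of the output computes:
  t1 = if0(a4=7 -> else branch a4) = 7
  t2 = if0(a4=7 -> else branch a5) = -5
  t3 = add(-5, -5) = -10
  t4 = min2(-10, 7) = -10
  t5 = max2(-5, -10) = -5
  t6 = max2(-10, -10) = -10
  t7 = mul(-5, -4) = 20
  t8 = min2(-10, -5) = -10
  t9 = sub(20, -10) = 30
  t10 = neg(30) = -30
  t11 = min2(-5, -10) = -10
  t13 = add(-30, -10) = -40
  t20 = neg(-5) = 5
  t21 = mul(7, 5) = 35
  t23 = min2(-40, -10) = -40
  t24 = min2(-40, 35) = -40

After the edit, cleaning proceeds:
  t1: a read changed (a4 7->6; a4 7->6) — executes, giving 6.
  t2: a read changed (a4 7->6) — executes, giving -5 — identical to its old value.
  t3: dirty, but its reads are unchanged (t2 unchanged, t2 unchanged); cached -10 stands.
  t4: a read changed (t1 7->6) — executes, giving -10 — identical to its old value.
  t5: dirty, but its reads are unchanged (t2 unchanged, t4 unchanged); cached -5 stands.
  t6: dirty, but its reads are unchanged (t4 unchanged, t3 unchanged); cached -10 stands.
  t7: dirty, but its reads are unchanged (t5 unchanged, a6 unchanged); cached 20 stands.
  t8: dirty, but its reads are unchanged (t6 unchanged, t5 unchanged); cached -10 stands.
  t9: dirty, but its reads are unchanged (t7 unchanged, t6 unchanged); cached 30 stands.
  t10: dirty, but its reads are unchanged (t9 unchanged); cached -30 stands.
  t11: dirty, but its reads are unchanged (t2 unchanged, t8 unchanged); cached -10 stands.
  t13: dirty, but its reads are unchanged (t10 unchanged, t11 unchanged); cached -40 stands.
  t20: dirty, but its reads are unchanged (t2 unchanged); cached 5 stands.
  t21: a read changed (a4 7->6) — executes, giving 30.
  t23: dirty, but its reads are unchanged (t13 unchanged, t11 unchanged); cached -40 stands.
  t24: a read changed (t21 35->30) — executes, giving -40 — identical to its old value.

Note where the cutoff bites: t3 is checked, finds nothing changed, and keeps its cache.

Demanding t24 again yields -40.
5 computations run: t1, t2, t4, t21, t24.
The nodes whose values change: a4, t1, t21.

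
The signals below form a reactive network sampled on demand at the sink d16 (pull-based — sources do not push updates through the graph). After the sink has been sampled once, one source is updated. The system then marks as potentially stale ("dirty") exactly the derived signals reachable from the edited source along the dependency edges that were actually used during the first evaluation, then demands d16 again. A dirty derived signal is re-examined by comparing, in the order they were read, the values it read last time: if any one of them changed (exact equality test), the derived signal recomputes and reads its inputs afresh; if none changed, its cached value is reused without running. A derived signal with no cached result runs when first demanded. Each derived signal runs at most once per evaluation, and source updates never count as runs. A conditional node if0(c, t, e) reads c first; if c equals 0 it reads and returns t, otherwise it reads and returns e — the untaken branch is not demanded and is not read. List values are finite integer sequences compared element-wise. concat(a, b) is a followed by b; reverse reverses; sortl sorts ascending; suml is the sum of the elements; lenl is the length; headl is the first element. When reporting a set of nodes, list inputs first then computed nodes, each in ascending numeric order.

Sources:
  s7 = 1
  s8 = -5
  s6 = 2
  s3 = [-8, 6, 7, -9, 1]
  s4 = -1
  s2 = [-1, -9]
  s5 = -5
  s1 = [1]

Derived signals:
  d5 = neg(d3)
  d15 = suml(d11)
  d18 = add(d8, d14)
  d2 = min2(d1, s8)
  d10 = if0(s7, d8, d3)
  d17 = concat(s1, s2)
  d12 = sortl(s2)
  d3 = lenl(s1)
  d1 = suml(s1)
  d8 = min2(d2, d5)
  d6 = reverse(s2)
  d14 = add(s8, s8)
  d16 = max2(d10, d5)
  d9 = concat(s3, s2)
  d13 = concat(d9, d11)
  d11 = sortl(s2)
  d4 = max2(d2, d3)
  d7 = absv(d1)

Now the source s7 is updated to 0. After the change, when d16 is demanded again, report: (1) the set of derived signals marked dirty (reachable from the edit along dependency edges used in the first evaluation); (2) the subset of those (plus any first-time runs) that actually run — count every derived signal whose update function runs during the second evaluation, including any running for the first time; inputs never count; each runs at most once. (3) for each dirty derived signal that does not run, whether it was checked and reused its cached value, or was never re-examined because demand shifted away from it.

Dirty set: d10, d16.
Run set: d1, d2, d8, d10, d16 (5 run).
All dirty derived signals ended up running.
The important point: the flipped condition pulls in fresh nodes; d1, d2, d8 run for the first time.

Initial pass — values computed on the first demand:
  d3 = lenl([1]) = 1
  d5 = neg(1) = -1
  d10 = if0(s7=1 -> else branch d3) = 1
  d16 = max2(1, -1) = 1

Second demand — change propagation:
  d1: newly demanded (no cache) — executes and yields 1.
  d2: newly demanded (no cache) — executes and yields -5.
  d8: newly demanded (no cache) — executes and yields -5.
  d10: re-runs because s7 1->0; new result -5.
  d16: re-runs because d10 1->-5; new result -1.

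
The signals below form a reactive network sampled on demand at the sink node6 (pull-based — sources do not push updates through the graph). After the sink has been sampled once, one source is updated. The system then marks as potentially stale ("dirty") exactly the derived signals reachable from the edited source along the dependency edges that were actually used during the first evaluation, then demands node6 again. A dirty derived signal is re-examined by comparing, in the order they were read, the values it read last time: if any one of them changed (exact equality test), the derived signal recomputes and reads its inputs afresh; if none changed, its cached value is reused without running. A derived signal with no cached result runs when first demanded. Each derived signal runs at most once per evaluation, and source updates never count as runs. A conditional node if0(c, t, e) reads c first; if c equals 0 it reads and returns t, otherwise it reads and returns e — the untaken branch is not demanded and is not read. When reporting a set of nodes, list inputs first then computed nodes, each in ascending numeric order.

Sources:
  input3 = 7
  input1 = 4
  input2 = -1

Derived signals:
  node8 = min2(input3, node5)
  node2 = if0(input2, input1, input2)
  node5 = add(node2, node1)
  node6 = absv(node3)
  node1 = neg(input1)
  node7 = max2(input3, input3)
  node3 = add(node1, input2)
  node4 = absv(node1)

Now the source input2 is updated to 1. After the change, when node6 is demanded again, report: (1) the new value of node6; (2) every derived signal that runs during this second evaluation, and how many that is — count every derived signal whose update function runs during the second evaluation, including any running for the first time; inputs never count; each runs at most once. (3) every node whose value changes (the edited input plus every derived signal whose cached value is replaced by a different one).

Initial pass — values computed on the first demand:
  node1 = neg(4) = -4
  node3 = add(-4, -1) = -5
  node6 = absv(-5) = 5

Second demand — change propagation:
  node3: re-runs because input2 -1->1; new result -3.
  node6: re-runs because node3 -5->-3; new result 3.

node6 now evaluates to 3.
Run set: node3, node6 (2 run).
Changed values: input2, node3, node6.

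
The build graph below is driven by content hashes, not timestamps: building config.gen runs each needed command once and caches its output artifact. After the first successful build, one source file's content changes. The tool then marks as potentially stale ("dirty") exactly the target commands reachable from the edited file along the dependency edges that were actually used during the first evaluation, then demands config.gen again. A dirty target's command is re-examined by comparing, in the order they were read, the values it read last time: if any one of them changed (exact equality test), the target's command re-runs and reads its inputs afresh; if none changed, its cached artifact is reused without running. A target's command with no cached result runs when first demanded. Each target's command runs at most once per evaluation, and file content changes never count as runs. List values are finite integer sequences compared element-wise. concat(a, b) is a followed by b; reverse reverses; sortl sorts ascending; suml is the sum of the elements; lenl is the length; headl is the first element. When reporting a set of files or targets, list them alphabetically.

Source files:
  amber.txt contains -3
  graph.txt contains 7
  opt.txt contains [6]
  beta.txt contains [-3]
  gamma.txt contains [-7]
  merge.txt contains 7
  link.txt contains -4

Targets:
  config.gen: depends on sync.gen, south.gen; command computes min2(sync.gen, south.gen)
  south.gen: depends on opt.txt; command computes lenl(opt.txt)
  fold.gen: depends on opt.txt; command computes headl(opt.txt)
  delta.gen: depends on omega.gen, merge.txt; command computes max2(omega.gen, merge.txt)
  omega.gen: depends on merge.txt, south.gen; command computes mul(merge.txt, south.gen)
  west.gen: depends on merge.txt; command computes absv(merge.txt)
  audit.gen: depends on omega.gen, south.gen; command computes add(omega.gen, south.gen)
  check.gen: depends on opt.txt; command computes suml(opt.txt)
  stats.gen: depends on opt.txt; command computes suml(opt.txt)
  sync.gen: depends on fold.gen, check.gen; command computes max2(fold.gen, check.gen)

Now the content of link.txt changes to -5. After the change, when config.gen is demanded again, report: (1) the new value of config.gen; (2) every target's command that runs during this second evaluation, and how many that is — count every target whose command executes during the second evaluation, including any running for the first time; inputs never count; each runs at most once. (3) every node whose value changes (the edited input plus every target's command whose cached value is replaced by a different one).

Initial pass — values computed on the first demand:
  check.gen = suml([6]) = 6
  fold.gen = headl([6]) = 6
  south.gen = lenl([6]) = 1
  sync.gen = max2(6, 6) = 6
  config.gen = min2(6, 1) = 1

Second demand — change propagation:
  no demanded computation ever read link.txt, so the edit dirties nothing and nothing runs.

The important point: nothing the output needs ever reads link.txt, so the edit is invisible to it.

config.gen now evaluates to 1.
Run set: none (0 run).
Changed values: link.txt.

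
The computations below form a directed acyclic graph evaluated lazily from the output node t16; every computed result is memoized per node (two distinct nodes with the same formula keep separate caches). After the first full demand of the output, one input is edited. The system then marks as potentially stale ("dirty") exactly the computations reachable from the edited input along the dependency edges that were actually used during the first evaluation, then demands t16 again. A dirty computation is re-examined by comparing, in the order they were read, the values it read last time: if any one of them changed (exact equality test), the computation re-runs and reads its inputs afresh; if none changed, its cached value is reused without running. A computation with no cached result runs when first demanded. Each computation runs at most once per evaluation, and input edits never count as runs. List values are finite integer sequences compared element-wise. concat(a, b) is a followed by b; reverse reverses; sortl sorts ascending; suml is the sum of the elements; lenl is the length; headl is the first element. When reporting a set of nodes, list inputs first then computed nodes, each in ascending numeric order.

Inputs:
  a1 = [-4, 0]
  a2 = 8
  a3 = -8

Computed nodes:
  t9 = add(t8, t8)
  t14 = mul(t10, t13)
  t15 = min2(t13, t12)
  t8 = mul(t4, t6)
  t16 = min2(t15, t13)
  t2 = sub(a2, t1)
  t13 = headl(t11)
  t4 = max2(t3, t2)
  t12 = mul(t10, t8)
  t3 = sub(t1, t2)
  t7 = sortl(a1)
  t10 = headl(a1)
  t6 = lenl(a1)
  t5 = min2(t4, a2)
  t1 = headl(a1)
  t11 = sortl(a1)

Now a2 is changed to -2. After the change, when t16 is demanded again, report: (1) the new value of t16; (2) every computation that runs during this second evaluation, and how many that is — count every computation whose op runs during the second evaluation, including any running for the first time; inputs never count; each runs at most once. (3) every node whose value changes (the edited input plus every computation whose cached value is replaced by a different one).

First demand of the output computes:
  t1 = headl([-4, 0]) = -4
  t2 = sub(8, -4) = 12
  t3 = sub(-4, 12) = -16
  t4 = max2(-16, 12) = 12
  t6 = lenl([-4, 0]) = 2
  t8 = mul(12, 2) = 24
  t10 = headl([-4, 0]) = -4
  t11 = sortl([-4, 0]) = [-4, 0]
  t12 = mul(-4, 24) = -96
  t13 = headl([-4, 0]) = -4
  t15 = min2(-4, -96) = -96
  t16 = min2(-96, -4) = -96

After the edit, cleaning proceeds:
  t2: a read changed (a2 8->-2) — executes, giving 2.
  t3: a read changed (t2 12->2) — executes, giving -6.
  t4: a read changed (t3 -16->-6; t2 12->2) — executes, giving 2.
  t8: a read changed (t4 12->2) — executes, giving 4.
  t12: a read changed (t8 24->4) — executes, giving -16.
  t15: a read changed (t12 -96->-16) — executes, giving -16.
  t16: a read changed (t15 -96->-16) — executes, giving -16.

Demanding t16 again yields -16.
7 computations run: t2, t3, t4, t8, t12, t15, t16.
The nodes whose values change: a2, t2, t3, t4, t8, t12, t15, t16.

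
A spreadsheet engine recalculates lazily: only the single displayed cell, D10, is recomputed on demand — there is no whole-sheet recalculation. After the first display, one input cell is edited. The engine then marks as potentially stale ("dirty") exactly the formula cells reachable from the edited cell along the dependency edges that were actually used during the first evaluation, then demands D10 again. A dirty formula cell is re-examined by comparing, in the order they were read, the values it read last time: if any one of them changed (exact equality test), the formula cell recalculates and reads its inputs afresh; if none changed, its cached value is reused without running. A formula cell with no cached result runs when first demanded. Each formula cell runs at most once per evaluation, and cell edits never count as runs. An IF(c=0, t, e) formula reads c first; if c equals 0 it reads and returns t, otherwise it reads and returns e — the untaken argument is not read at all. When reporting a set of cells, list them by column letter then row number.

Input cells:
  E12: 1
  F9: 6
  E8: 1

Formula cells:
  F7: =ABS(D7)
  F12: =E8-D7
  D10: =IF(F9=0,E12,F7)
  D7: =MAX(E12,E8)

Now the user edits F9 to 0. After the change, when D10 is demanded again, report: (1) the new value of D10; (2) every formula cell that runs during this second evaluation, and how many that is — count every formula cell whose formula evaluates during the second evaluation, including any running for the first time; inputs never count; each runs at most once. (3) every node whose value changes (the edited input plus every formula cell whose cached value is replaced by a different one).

New value of D10: 1.
Formula cells that run: D10 — 1 in total.
Values that change: F9.

First evaluation (everything demanded from the output):
  D7 = MAX(1, 1) = 1
  F7 = ABS(1) = 1
  D10 = IF(F9=0: F9=6 -> else branch F7) = 1

Propagation after the edit:
  D10: runs — F9 6->0; result 1 (same value as before).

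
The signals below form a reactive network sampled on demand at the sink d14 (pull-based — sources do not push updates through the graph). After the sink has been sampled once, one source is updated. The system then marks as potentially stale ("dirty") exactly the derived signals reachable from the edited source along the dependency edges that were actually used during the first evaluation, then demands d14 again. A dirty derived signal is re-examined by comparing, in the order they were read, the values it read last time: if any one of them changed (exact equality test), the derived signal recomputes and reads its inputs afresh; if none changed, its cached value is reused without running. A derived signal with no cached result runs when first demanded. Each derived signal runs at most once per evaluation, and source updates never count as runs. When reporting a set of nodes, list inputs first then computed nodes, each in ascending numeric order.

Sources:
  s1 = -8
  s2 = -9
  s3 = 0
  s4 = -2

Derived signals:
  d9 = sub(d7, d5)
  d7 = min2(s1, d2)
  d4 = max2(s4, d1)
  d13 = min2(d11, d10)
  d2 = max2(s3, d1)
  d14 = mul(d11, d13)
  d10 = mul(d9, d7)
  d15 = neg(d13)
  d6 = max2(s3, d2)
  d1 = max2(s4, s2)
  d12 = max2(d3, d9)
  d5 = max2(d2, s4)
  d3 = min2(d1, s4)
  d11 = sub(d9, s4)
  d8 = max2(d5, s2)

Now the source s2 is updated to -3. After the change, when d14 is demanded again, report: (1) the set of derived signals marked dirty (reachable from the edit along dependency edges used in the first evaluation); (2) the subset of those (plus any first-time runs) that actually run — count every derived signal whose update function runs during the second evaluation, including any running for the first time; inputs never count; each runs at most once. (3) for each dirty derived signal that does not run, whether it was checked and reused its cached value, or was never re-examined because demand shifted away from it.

Dirty set: d1, d2, d5, d7, d9, d10, d11, d13, d14.
Run set: d1 (1 run).
Re-examined without running (cache reused): d2, d5, d7, d9, d10, d11, d13, d14.
The important point: d1 recomputes to an identical value, and the output ends up unchanged.

Initial pass — values computed on the first demand:
  d1 = max2(-2, -9) = -2
  d2 = max2(0, -2) = 0
  d5 = max2(0, -2) = 0
  d7 = min2(-8, 0) = -8
  d9 = sub(-8, 0) = -8
  d10 = mul(-8, -8) = 64
  d11 = sub(-8, -2) = -6
  d13 = min2(-6, 64) = -6
  d14 = mul(-6, -6) = 36

Second demand — change propagation:
  d1: re-runs because s2 -9->-3; new result -2 (unchanged).
  d2: re-examined; everything it read last time is the same (s3 unchanged, d1 unchanged) — cache 0 kept, no run.
  d5: re-examined; everything it read last time is the same (d2 unchanged, s4 unchanged) — cache 0 kept, no run.
  d7: re-examined; everything it read last time is the same (s1 unchanged, d2 unchanged) — cache -8 kept, no run.
  d9: re-examined; everything it read last time is the same (d7 unchanged, d5 unchanged) — cache -8 kept, no run.
  d10: re-examined; everything it read last time is the same (d9 unchanged, d7 unchanged) — cache 64 kept, no run.
  d11: re-examined; everything it read last time is the same (d9 unchanged, s4 unchanged) — cache -6 kept, no run.
  d13: re-examined; everything it read last time is the same (d11 unchanged, d10 unchanged) — cache -6 kept, no run.
  d14: re-examined; everything it read last time is the same (d11 unchanged, d13 unchanged) — cache 36 kept, no run.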